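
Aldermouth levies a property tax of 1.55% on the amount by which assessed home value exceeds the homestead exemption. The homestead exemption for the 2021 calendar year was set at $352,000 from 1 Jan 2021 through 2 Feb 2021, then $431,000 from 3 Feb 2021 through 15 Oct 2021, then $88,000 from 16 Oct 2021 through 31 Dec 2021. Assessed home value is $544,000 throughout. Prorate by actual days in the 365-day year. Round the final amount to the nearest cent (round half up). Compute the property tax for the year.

1 Jan – 2 Feb 2021: 33 days, exemption $352,000 → ($544,000 − $352,000) × 1.55% × 33/365 = $269.0630
3 Feb – 15 Oct 2021: 255 days, exemption $431,000 → ($544,000 − $431,000) × 1.55% × 255/365 = $1,223.6507
16 Oct – 31 Dec 2021: 77 days, exemption $88,000 → ($544,000 − $88,000) × 1.55% × 77/365 = $1,491.0575
Total = $2,983.7712

$2,983.77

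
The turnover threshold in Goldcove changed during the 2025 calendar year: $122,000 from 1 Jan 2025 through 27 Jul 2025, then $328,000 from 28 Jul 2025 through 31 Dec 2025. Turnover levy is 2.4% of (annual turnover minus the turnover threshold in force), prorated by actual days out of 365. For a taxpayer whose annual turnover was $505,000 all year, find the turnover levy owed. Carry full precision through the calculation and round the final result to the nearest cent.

1 Jan – 27 Jul 2025: 208 days, exemption $122,000 → ($505,000 − $122,000) × 2.4% × 208/365 = $5,238.1808
28 Jul – 31 Dec 2025: 157 days, exemption $328,000 → ($505,000 − $328,000) × 2.4% × 157/365 = $1,827.2219
Total = $7,065.4027

$7,065.40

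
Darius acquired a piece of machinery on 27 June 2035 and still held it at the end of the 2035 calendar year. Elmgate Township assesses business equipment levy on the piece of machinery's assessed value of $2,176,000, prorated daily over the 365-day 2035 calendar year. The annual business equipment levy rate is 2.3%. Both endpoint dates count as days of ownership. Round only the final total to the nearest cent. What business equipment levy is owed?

Days held (27 June – 31 December 2035): 188 out of 365
Tax = $2,176,000 × 2.3% × 188/365 = $25,778.1479

$25,778.15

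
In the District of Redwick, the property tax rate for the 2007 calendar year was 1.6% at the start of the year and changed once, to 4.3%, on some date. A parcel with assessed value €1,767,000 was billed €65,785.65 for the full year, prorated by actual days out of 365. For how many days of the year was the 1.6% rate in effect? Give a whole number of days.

Let d = days at the first rate; then 365 − d days at the second rate.
€1,767,000 × [1.6%·d + 4.3%·(365−d)] / 365 = €65,785.65
Solving gives d = 78, so the new rate took effect on March 20, 2007.

78 days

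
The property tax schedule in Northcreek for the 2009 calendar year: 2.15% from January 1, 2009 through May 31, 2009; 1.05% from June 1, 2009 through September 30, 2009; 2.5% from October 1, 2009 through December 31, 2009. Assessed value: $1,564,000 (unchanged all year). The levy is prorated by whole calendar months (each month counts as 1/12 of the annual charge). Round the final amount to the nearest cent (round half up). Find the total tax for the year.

$29,259.83

January 1 – May 31, 2009: 5 months at 2.15% → $1,564,000 × 2.15% × 5/12 = $14,010.8333
June 1 – September 30, 2009: 4 months at 1.05% → $1,564,000 × 1.05% × 4/12 = $5,474.0000
October 1 – December 31, 2009: 3 months at 2.5% → $1,564,000 × 2.5% × 3/12 = $9,775.0000
Total = $29,259.8333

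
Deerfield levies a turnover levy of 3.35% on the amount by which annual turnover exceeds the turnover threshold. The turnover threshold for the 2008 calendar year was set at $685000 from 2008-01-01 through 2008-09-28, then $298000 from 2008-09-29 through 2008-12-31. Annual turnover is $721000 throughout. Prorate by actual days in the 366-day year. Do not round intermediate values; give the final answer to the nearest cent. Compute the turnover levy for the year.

$4535.68

2008-01-01 to 2008-09-28: 272 days, exemption $685000 → ($721000 − $685000) × 3.35% × 272/366 = $896.2623
2008-09-29 to 2008-12-31: 94 days, exemption $298000 → ($721000 − $298000) × 3.35% × 94/366 = $3639.4180
Total = $4535.6803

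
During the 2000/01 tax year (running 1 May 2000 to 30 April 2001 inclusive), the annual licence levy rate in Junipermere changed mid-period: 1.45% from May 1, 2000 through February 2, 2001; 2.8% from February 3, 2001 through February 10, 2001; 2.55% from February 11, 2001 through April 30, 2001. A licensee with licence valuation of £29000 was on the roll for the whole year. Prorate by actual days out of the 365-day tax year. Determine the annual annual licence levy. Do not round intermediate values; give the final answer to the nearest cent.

May 1, 2000 – February 2, 2001: 278 days at 1.45% → £29000 × 1.45% × 278/365 = £320.2712
February 3 – February 10, 2001: 8 days at 2.8% → £29000 × 2.8% × 8/365 = £17.7973
February 11 – April 30, 2001: 79 days at 2.55% → £29000 × 2.55% × 79/365 = £160.0562
Total = £498.1247

£498.12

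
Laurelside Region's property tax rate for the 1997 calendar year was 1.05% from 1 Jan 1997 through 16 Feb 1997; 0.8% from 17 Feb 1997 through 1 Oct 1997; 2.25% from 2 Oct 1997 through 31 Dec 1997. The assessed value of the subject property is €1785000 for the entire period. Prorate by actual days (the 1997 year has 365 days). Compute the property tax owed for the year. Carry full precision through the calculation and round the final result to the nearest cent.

1 Jan – 16 Feb 1997: 47 days at 1.05% → €1785000 × 1.05% × 47/365 = €2413.4178
17 Feb – 1 Oct 1997: 227 days at 0.8% → €1785000 × 0.8% × 227/365 = €8880.9863
2 Oct – 31 Dec 1997: 91 days at 2.25% → €1785000 × 2.25% × 91/365 = €10013.1164
Total = €21307.5205

€21307.52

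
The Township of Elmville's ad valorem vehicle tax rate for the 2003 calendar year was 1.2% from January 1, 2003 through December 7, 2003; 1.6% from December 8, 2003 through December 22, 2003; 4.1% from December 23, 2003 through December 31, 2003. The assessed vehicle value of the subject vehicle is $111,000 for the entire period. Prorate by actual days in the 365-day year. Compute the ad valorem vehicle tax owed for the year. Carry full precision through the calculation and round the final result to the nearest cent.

$1,429.62

January 1 – December 7, 2003: 341 days at 1.2% → $111,000 × 1.2% × 341/365 = $1,244.4164
December 8 – December 22, 2003: 15 days at 1.6% → $111,000 × 1.6% × 15/365 = $72.9863
December 23 – December 31, 2003: 9 days at 4.1% → $111,000 × 4.1% × 9/365 = $112.2164
Total = $1,429.6192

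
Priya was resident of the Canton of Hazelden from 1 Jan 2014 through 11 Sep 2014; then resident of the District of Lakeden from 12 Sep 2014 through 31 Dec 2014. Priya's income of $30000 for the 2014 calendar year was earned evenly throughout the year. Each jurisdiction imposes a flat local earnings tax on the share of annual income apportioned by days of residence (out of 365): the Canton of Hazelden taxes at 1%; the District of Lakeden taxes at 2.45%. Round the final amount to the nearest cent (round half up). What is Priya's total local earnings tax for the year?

The Canton of Hazelden, 1 Jan – 11 Sep 2014: 254 days → $30000 × 1% × 254/365 = $208.7671
The District of Lakeden, 12 Sep – 31 Dec 2014: 111 days → $30000 × 2.45% × 111/365 = $223.5205
Total = $432.2877

$432.29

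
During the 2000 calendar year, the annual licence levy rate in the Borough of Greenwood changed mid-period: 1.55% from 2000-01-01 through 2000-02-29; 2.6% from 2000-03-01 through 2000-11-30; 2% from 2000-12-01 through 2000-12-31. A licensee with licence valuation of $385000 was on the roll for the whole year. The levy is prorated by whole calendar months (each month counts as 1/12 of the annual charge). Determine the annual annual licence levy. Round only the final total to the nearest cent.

$9143.75

2000-01-01 to 2000-02-29: 2 months at 1.55% → $385000 × 1.55% × 2/12 = $994.5833
2000-03-01 to 2000-11-30: 9 months at 2.6% → $385000 × 2.6% × 9/12 = $7507.5000
2000-12-01 to 2000-12-31: 1 month at 2% → $385000 × 2% × 1/12 = $641.6667
Total = $9143.7500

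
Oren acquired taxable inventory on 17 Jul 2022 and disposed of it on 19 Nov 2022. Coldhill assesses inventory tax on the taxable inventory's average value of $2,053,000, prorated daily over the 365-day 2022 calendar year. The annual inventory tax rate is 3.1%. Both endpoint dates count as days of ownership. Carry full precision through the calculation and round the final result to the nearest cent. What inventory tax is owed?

Days held (17 Jul – 19 Nov 2022): 126 out of 365
Tax = $2,053,000 × 3.1% × 126/365 = $21,969.9123

$21,969.91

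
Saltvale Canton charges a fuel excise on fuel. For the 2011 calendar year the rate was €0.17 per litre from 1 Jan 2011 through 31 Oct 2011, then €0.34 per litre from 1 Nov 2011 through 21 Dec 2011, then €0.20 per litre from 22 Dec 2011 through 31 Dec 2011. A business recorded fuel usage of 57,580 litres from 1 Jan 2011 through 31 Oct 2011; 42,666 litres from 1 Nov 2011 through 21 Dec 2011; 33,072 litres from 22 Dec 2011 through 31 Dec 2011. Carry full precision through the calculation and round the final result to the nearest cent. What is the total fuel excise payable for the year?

1 Jan – 31 Oct 2011: 57,580 litres at €0.17/litre → €9,788.60
1 Nov – 21 Dec 2011: 42,666 litres at €0.34/litre → €14,506.44
22 Dec – 31 Dec 2011: 33,072 litres at €0.20/litre → €6,614.40

€30,909.44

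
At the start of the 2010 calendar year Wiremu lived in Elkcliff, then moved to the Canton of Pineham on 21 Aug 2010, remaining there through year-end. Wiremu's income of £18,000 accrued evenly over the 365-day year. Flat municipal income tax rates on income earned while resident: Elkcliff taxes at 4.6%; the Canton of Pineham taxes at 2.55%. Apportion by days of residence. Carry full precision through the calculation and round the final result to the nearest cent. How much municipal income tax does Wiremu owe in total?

£693.54

Elkcliff, 1 Jan – 20 Aug 2010: 232 days → £18,000 × 4.6% × 232/365 = £526.2904
The Canton of Pineham, 21 Aug – 31 Dec 2010: 133 days → £18,000 × 2.55% × 133/365 = £167.2521
Total = £693.5425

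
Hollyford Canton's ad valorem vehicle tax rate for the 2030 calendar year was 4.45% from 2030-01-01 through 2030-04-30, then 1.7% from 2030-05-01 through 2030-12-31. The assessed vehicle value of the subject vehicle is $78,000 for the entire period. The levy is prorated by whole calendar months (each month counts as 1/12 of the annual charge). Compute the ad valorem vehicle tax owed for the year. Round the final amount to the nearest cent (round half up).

2030-01-01 to 2030-04-30: 4 months at 4.45% → $78,000 × 4.45% × 4/12 = $1,157.0000
2030-05-01 to 2030-12-31: 8 months at 1.7% → $78,000 × 1.7% × 8/12 = $884.0000
Total = $2,041.0000

$2,041.00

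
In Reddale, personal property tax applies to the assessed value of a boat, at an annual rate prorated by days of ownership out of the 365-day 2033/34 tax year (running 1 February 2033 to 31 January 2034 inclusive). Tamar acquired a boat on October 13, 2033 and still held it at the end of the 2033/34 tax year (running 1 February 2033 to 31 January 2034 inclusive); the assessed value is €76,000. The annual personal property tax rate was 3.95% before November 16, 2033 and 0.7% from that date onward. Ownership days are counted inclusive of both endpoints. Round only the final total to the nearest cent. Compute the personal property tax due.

October 13 – November 15, 2033: 34 days at 3.95% → €76,000 × 3.95% × 34/365 = €279.6384
November 16, 2033 – January 31, 2034: 77 days at 0.7% → €76,000 × 0.7% × 77/365 = €112.2301
Total = €391.8685

€391.87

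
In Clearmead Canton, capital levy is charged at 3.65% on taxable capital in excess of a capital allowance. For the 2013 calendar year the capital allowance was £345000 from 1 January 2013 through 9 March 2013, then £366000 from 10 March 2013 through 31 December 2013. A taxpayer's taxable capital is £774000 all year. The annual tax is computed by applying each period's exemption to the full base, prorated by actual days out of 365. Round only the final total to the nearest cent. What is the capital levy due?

1 January – 9 March 2013: 68 days, exemption £345000 → (£774000 − £345000) × 3.65% × 68/365 = £2917.2000
10 March – 31 December 2013: 297 days, exemption £366000 → (£774000 − £366000) × 3.65% × 297/365 = £12117.6000
Total = £15034.8000

£15034.80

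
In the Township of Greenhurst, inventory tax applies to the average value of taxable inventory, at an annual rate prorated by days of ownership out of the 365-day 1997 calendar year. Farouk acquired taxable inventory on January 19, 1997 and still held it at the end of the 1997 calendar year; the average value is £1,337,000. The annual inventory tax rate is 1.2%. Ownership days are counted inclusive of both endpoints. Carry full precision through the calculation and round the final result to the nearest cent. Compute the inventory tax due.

Days held (January 19 – December 31, 1997): 347 out of 365
Tax = £1,337,000 × 1.2% × 347/365 = £15,252.7890

£15,252.79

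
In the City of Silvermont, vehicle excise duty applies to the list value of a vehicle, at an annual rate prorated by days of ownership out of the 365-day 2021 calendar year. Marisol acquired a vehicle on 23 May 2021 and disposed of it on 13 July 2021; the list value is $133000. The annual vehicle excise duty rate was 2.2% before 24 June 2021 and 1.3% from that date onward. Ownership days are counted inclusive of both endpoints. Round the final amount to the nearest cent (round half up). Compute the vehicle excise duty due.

23 May – 23 June 2021: 32 days at 2.2% → $133000 × 2.2% × 32/365 = $256.5260
24 June – 13 July 2021: 20 days at 1.3% → $133000 × 1.3% × 20/365 = $94.7397
Total = $351.2658

$351.27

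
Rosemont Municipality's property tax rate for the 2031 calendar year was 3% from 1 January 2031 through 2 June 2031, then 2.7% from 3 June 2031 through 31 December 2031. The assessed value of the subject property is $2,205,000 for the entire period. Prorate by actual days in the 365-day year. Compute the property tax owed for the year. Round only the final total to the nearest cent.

$62,307.86

1 January – 2 June 2031: 153 days at 3% → $2,205,000 × 3% × 153/365 = $27,728.6301
3 June – 31 December 2031: 212 days at 2.7% → $2,205,000 × 2.7% × 212/365 = $34,579.2329
Total = $62,307.8630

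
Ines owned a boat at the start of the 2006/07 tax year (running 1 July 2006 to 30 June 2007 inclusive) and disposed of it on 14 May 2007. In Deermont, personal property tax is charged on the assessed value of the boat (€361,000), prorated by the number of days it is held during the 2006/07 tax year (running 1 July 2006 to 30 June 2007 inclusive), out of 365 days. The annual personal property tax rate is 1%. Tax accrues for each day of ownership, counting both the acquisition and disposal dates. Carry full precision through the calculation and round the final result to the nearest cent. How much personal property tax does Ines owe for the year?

€3,145.15

Days held (1 Jul 2006 – 14 May 2007): 318 out of 365
Tax = €361,000 × 1% × 318/365 = €3,145.1507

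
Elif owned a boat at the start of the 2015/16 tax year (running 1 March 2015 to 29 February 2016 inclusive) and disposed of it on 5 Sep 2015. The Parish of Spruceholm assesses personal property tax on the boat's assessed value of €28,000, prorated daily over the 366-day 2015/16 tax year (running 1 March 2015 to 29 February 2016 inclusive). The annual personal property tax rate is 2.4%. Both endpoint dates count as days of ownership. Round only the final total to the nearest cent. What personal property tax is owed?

Days held (1 Mar – 5 Sep 2015): 189 out of 366
Tax = €28,000 × 2.4% × 189/366 = €347.0164

€347.02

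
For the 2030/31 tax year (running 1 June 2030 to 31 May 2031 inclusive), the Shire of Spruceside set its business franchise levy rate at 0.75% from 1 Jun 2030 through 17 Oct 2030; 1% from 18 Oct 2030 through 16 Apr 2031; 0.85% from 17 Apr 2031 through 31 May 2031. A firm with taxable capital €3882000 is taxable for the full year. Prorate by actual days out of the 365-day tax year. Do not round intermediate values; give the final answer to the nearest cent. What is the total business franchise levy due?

€34406.22

1 Jun – 17 Oct 2030: 139 days at 0.75% → €3882000 × 0.75% × 139/365 = €11087.6301
18 Oct 2030 – 16 Apr 2031: 181 days at 1% → €3882000 × 1% × 181/365 = €19250.4658
17 Apr – 31 May 2031: 45 days at 0.85% → €3882000 × 0.85% × 45/365 = €4068.1233
Total = €34406.2192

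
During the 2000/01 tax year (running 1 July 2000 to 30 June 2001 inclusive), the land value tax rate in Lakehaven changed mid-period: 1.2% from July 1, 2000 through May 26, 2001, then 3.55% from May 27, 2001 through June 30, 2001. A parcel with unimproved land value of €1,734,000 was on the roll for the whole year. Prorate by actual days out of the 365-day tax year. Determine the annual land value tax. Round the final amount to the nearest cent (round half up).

July 1, 2000 – May 26, 2001: 330 days at 1.2% → €1,734,000 × 1.2% × 330/365 = €18,812.7123
May 27 – June 30, 2001: 35 days at 3.55% → €1,734,000 × 3.55% × 35/365 = €5,902.7260
Total = €24,715.4384

€24,715.44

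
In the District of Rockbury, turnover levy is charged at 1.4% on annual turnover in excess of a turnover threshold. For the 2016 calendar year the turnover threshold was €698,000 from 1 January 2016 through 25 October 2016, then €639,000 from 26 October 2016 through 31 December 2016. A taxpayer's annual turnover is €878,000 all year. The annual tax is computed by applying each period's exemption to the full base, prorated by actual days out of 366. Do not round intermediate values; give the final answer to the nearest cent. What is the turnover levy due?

€2,671.21

1 January – 25 October 2016: 299 days, exemption €698,000 → (€878,000 − €698,000) × 1.4% × 299/366 = €2,058.6885
26 October – 31 December 2016: 67 days, exemption €639,000 → (€878,000 − €639,000) × 1.4% × 67/366 = €612.5191
Total = €2,671.2077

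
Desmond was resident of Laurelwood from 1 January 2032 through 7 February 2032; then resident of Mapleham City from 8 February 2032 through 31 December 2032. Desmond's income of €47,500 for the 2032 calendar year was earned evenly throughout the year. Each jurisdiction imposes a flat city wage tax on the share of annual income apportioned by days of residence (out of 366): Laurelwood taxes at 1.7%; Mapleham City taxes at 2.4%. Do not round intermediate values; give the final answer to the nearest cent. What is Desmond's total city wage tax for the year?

Laurelwood, 1 January – 7 February 2032: 38 days → €47,500 × 1.7% × 38/366 = €83.8388
Mapleham City, 8 February – 31 December 2032: 328 days → €47,500 × 2.4% × 328/366 = €1,021.6393
Total = €1,105.4781

€1,105.48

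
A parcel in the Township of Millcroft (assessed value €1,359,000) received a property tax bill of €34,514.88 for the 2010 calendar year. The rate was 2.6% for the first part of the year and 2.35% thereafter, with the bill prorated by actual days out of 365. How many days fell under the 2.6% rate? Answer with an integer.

277 days

Let d = days at the first rate; then 365 − d days at the second rate.
€1,359,000 × [2.6%·d + 2.35%·(365−d)] / 365 = €34,514.88
Solving gives d = 277, so the new rate took effect on 5 Oct 2010.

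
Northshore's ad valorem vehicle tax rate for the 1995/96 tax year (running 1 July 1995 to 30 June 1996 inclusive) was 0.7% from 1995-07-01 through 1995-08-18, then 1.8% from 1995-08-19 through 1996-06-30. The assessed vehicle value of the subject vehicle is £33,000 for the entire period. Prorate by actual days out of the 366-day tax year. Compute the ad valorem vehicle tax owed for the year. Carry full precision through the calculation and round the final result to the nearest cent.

1995-07-01 to 1995-08-18: 49 days at 0.7% → £33,000 × 0.7% × 49/366 = £30.9262
1995-08-19 to 1996-06-30: 317 days at 1.8% → £33,000 × 1.8% × 317/366 = £514.4754
Total = £545.4016

£545.40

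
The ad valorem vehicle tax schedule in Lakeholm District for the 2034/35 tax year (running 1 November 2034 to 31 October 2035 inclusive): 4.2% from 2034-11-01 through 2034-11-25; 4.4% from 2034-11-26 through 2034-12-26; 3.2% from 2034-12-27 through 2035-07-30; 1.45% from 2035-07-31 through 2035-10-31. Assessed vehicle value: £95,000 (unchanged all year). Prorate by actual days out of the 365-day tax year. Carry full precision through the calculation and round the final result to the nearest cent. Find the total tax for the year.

2034-11-01 to 2034-11-25: 25 days at 4.2% → £95,000 × 4.2% × 25/365 = £273.2877
2034-11-26 to 2034-12-26: 31 days at 4.4% → £95,000 × 4.4% × 31/365 = £355.0137
2034-12-27 to 2035-07-30: 216 days at 3.2% → £95,000 × 3.2% × 216/365 = £1,799.0137
2035-07-31 to 2035-10-31: 93 days at 1.45% → £95,000 × 1.45% × 93/365 = £350.9795
Total = £2,778.2945

£2,778.29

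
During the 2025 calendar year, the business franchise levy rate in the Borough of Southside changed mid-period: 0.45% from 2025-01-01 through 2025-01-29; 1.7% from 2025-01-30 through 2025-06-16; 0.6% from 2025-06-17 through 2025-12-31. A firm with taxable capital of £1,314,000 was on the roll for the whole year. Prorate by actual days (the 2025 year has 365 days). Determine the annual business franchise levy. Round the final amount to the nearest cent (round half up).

£13,192.20

2025-01-01 to 2025-01-29: 29 days at 0.45% → £1,314,000 × 0.45% × 29/365 = £469.8000
2025-01-30 to 2025-06-16: 138 days at 1.7% → £1,314,000 × 1.7% × 138/365 = £8,445.6000
2025-06-17 to 2025-12-31: 198 days at 0.6% → £1,314,000 × 0.6% × 198/365 = £4,276.8000
Total = £13,192.2000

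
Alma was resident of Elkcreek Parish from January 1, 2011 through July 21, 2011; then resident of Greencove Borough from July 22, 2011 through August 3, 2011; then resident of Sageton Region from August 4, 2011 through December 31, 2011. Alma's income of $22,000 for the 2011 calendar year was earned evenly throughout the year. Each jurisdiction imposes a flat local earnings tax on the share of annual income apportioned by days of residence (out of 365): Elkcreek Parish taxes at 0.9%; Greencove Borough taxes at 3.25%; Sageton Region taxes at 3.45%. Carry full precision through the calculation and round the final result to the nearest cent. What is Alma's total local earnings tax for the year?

$446.96

Elkcreek Parish, January 1 – July 21, 2011: 202 days → $22,000 × 0.9% × 202/365 = $109.5781
Greencove Borough, July 22 – August 3, 2011: 13 days → $22,000 × 3.25% × 13/365 = $25.4658
Sageton Region, August 4 – December 31, 2011: 150 days → $22,000 × 3.45% × 150/365 = $311.9178
Total = $446.9616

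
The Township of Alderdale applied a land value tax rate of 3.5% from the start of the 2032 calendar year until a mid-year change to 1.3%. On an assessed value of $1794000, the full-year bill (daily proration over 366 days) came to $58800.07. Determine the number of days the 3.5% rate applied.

329 days

Let d = days at the first rate; then 366 − d days at the second rate.
$1794000 × [3.5%·d + 1.3%·(366−d)] / 366 = $58800.07
Solving gives d = 329, so the new rate took effect on 25 November 2032.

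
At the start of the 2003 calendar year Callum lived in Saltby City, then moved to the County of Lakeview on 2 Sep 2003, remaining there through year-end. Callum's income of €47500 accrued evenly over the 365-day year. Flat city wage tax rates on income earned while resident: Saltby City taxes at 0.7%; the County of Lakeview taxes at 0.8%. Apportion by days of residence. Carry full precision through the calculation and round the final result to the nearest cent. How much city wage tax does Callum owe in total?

Saltby City, 1 Jan – 1 Sep 2003: 244 days → €47500 × 0.7% × 244/365 = €222.2740
The County of Lakeview, 2 Sep – 31 Dec 2003: 121 days → €47500 × 0.8% × 121/365 = €125.9726
Total = €348.2466

€348.25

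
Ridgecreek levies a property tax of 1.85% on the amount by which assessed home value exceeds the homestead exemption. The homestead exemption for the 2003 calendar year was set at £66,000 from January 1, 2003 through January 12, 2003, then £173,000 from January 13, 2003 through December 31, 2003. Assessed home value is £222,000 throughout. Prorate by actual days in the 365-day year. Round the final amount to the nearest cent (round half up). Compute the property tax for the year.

January 1 – January 12, 2003: 12 days, exemption £66,000 → (£222,000 − £66,000) × 1.85% × 12/365 = £94.8822
January 13 – December 31, 2003: 353 days, exemption £173,000 → (£222,000 − £173,000) × 1.85% × 353/365 = £876.6973
Total = £971.5795

£971.58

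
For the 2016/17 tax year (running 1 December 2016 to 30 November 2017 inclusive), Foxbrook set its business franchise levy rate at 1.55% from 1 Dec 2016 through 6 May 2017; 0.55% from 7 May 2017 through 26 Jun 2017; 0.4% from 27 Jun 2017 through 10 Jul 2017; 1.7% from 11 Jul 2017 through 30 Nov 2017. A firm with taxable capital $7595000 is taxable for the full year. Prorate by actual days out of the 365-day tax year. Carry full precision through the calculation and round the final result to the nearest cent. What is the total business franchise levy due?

$108223.55

1 Dec 2016 – 6 May 2017: 157 days at 1.55% → $7595000 × 1.55% × 157/365 = $50636.8014
7 May – 26 Jun 2017: 51 days at 0.55% → $7595000 × 0.55% × 51/365 = $5836.7055
27 Jun – 10 Jul 2017: 14 days at 0.4% → $7595000 × 0.4% × 14/365 = $1165.2603
11 Jul – 30 Nov 2017: 143 days at 1.7% → $7595000 × 1.7% × 143/365 = $50584.7808
Total = $108223.5479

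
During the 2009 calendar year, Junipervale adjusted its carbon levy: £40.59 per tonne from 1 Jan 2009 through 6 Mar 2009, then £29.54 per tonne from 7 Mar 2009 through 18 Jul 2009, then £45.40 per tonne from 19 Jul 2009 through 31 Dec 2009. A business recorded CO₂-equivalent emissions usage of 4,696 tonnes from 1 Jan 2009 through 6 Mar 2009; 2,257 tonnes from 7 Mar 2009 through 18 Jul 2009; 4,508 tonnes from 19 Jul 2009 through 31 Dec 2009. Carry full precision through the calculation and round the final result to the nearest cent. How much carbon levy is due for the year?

1 Jan – 6 Mar 2009: 4,696 tonnes at £40.59/tonne → £190,610.64
7 Mar – 18 Jul 2009: 2,257 tonnes at £29.54/tonne → £66,671.78
19 Jul – 31 Dec 2009: 4,508 tonnes at £45.40/tonne → £204,663.20

£461,945.62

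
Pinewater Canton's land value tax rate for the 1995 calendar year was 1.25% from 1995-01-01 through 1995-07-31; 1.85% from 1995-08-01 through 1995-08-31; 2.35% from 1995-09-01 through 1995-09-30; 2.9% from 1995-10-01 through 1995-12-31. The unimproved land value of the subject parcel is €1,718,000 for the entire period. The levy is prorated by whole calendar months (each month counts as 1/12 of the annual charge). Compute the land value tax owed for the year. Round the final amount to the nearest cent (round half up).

1995-01-01 to 1995-07-31: 7 months at 1.25% → €1,718,000 × 1.25% × 7/12 = €12,527.0833
1995-08-01 to 1995-08-31: 1 month at 1.85% → €1,718,000 × 1.85% × 1/12 = €2,648.5833
1995-09-01 to 1995-09-30: 1 month at 2.35% → €1,718,000 × 2.35% × 1/12 = €3,364.4167
1995-10-01 to 1995-12-31: 3 months at 2.9% → €1,718,000 × 2.9% × 3/12 = €12,455.5000
Total = €30,995.5833

€30,995.58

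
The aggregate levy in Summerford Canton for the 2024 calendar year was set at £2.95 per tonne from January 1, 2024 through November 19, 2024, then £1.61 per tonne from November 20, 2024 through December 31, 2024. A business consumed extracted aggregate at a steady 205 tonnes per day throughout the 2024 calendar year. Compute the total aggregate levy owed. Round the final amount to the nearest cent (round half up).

January 1 – November 19, 2024: 324 days × 205 tonnes/day = 66,420 tonnes at £2.95/tonne → £195,939.00
November 20 – December 31, 2024: 42 days × 205 tonnes/day = 8,610 tonnes at £1.61/tonne → £13,862.10

£209,801.10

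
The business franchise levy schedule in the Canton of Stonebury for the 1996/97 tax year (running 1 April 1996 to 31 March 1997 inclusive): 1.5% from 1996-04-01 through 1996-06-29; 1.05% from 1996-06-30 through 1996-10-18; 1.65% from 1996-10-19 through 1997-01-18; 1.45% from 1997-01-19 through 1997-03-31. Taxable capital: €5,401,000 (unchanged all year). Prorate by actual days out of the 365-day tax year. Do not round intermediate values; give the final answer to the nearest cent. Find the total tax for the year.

€75,133.09

1996-04-01 to 1996-06-29: 90 days at 1.5% → €5,401,000 × 1.5% × 90/365 = €19,976.3014
1996-06-30 to 1996-10-18: 111 days at 1.05% → €5,401,000 × 1.05% × 111/365 = €17,246.2068
1996-10-19 to 1997-01-18: 92 days at 1.65% → €5,401,000 × 1.65% × 92/365 = €22,462.2411
1997-01-19 to 1997-03-31: 72 days at 1.45% → €5,401,000 × 1.45% × 72/365 = €15,448.3397
Total = €75,133.0890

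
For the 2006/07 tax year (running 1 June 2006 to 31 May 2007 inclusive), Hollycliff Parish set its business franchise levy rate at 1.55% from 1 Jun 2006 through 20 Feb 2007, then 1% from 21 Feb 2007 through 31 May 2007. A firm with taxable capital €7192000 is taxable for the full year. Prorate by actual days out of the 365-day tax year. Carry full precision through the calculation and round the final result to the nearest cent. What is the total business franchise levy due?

1 Jun 2006 – 20 Feb 2007: 265 days at 1.55% → €7192000 × 1.55% × 265/365 = €80934.6301
21 Feb – 31 May 2007: 100 days at 1% → €7192000 × 1% × 100/365 = €19704.1096
Total = €100638.7397

€100638.74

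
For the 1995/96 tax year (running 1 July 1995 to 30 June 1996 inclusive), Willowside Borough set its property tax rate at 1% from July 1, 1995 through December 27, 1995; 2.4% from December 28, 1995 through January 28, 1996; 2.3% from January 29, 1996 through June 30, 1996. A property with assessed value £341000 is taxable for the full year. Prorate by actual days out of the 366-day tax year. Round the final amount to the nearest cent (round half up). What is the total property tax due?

£5692.65

July 1 – December 27, 1995: 180 days at 1% → £341000 × 1% × 180/366 = £1677.0492
December 28, 1995 – January 28, 1996: 32 days at 2.4% → £341000 × 2.4% × 32/366 = £715.5410
January 29 – June 30, 1996: 154 days at 2.3% → £341000 × 2.3% × 154/366 = £3300.0601
Total = £5692.6503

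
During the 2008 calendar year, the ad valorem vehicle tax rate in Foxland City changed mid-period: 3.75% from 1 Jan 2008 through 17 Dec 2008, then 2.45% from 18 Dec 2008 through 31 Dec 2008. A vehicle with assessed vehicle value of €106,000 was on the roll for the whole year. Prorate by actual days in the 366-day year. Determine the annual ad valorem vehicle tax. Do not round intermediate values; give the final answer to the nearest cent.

€3,922.29

1 Jan – 17 Dec 2008: 352 days at 3.75% → €106,000 × 3.75% × 352/366 = €3,822.9508
18 Dec – 31 Dec 2008: 14 days at 2.45% → €106,000 × 2.45% × 14/366 = €99.3388
Total = €3,922.2896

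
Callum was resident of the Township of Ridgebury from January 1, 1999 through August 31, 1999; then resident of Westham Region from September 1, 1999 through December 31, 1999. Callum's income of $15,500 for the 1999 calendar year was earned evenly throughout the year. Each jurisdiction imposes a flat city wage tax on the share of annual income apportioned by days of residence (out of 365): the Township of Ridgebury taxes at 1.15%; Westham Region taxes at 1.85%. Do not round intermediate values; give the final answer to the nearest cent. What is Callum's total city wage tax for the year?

$214.52

The Township of Ridgebury, January 1 – August 31, 1999: 243 days → $15,500 × 1.15% × 243/365 = $118.6705
Westham Region, September 1 – December 31, 1999: 122 days → $15,500 × 1.85% × 122/365 = $95.8452
Total = $214.5158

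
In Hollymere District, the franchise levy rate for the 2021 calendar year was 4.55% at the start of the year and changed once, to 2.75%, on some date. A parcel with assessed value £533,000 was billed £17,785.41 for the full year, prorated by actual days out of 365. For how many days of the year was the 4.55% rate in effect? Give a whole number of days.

119 days

Let d = days at the first rate; then 365 − d days at the second rate.
£533,000 × [4.55%·d + 2.75%·(365−d)] / 365 = £17,785.41
Solving gives d = 119, so the new rate took effect on April 30, 2021.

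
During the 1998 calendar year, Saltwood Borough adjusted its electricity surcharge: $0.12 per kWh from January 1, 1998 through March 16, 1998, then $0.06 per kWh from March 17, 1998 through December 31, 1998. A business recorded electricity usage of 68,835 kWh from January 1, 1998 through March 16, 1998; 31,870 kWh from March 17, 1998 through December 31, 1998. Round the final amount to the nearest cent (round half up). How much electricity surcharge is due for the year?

$10172.40

January 1 – March 16, 1998: 68,835 kWh at $0.12/kWh → $8260.20
March 17 – December 31, 1998: 31,870 kWh at $0.06/kWh → $1912.20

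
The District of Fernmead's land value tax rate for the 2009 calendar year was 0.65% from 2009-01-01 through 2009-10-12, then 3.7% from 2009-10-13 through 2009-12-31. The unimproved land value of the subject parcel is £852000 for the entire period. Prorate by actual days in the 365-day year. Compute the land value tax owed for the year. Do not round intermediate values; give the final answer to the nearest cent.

2009-01-01 to 2009-10-12: 285 days at 0.65% → £852000 × 0.65% × 285/365 = £4324.1918
2009-10-13 to 2009-12-31: 80 days at 3.7% → £852000 × 3.7% × 80/365 = £6909.3699
Total = £11233.5616

£11233.56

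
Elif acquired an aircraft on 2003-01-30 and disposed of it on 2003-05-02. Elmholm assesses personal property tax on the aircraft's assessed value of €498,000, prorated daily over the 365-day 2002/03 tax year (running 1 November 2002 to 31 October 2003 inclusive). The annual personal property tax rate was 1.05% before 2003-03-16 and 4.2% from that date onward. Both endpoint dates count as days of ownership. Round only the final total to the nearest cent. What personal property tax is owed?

2003-01-30 to 2003-03-15: 45 days at 1.05% → €498,000 × 1.05% × 45/365 = €644.6712
2003-03-16 to 2003-05-02: 48 days at 4.2% → €498,000 × 4.2% × 48/365 = €2,750.5973
Total = €3,395.2685

€3,395.27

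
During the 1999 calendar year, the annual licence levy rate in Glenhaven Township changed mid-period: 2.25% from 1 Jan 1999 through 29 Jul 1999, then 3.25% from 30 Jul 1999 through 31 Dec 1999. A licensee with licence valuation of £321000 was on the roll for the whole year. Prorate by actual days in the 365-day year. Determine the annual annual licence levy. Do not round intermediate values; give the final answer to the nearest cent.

1 Jan – 29 Jul 1999: 210 days at 2.25% → £321000 × 2.25% × 210/365 = £4155.4110
30 Jul – 31 Dec 1999: 155 days at 3.25% → £321000 × 3.25% × 155/365 = £4430.2397
Total = £8585.6507

£8585.65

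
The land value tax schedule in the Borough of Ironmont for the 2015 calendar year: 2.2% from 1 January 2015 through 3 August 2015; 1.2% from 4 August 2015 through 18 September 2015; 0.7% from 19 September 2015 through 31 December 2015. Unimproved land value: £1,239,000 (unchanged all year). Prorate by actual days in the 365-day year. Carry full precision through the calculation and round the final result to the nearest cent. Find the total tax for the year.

1 January – 3 August 2015: 215 days at 2.2% → £1,239,000 × 2.2% × 215/365 = £16,056.0822
4 August – 18 September 2015: 46 days at 1.2% → £1,239,000 × 1.2% × 46/365 = £1,873.7753
19 September – 31 December 2015: 104 days at 0.7% → £1,239,000 × 0.7% × 104/365 = £2,471.2110
Total = £20,401.0685

£20,401.07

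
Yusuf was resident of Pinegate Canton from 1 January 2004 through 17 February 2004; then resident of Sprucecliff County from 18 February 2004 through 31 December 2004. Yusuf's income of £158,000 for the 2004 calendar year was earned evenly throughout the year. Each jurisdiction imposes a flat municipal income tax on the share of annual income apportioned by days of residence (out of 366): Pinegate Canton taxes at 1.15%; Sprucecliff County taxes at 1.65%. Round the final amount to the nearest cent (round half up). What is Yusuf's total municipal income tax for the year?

Pinegate Canton, 1 January – 17 February 2004: 48 days → £158,000 × 1.15% × 48/366 = £238.2951
Sprucecliff County, 18 February – 31 December 2004: 318 days → £158,000 × 1.65% × 318/366 = £2,265.0984
Total = £2,503.3934

£2,503.39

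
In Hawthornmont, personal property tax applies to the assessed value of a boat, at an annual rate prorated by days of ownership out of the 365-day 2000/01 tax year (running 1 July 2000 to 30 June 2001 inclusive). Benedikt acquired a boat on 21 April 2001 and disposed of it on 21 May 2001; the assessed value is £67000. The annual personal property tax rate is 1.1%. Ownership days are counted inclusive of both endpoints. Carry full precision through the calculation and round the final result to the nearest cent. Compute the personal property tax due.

£62.59

Days held (21 April – 21 May 2001): 31 out of 365
Tax = £67000 × 1.1% × 31/365 = £62.5945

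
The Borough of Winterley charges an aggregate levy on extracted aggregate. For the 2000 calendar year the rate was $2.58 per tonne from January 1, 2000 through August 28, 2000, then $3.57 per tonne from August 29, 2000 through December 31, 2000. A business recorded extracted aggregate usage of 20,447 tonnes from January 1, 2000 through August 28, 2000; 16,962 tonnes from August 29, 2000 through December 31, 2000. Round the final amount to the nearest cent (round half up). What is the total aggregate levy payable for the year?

January 1 – August 28, 2000: 20,447 tonnes at $2.58/tonne → $52753.26
August 29 – December 31, 2000: 16,962 tonnes at $3.57/tonne → $60554.34

$113307.60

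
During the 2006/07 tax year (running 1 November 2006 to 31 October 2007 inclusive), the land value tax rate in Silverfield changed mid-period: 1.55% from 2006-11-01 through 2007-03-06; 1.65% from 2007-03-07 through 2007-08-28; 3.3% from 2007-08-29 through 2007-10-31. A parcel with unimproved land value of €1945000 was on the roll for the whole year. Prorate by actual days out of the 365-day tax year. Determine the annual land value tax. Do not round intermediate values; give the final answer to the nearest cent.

2006-11-01 to 2007-03-06: 126 days at 1.55% → €1945000 × 1.55% × 126/365 = €10407.0822
2007-03-07 to 2007-08-28: 175 days at 1.65% → €1945000 × 1.65% × 175/365 = €15386.8151
2007-08-29 to 2007-10-31: 64 days at 3.3% → €1945000 × 3.3% × 64/365 = €11254.3562
Total = €37048.2534

€37048.25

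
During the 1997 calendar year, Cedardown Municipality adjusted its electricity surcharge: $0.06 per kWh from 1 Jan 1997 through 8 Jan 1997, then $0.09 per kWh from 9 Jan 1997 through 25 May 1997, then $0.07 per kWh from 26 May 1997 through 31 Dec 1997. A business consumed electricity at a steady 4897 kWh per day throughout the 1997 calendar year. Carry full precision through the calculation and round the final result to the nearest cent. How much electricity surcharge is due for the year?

1 Jan – 8 Jan 1997: 8 days × 4897 kWh/day = 39,176 kWh at $0.06/kWh → $2350.56
9 Jan – 25 May 1997: 137 days × 4897 kWh/day = 670,889 kWh at $0.09/kWh → $60380.01
26 May – 31 Dec 1997: 220 days × 4897 kWh/day = 1,077,340 kWh at $0.07/kWh → $75413.80

$138144.37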